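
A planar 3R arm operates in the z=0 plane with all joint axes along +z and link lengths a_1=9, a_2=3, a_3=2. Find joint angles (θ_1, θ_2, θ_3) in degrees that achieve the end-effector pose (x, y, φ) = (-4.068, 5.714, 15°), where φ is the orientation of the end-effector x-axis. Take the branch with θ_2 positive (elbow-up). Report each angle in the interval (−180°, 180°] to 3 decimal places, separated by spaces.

119.998 120.000 135.002

wrist centre = target − a_3·(cos φ, sin φ) = (-5.9999, 5.1964)
cos θ_2 = (63.0004−9²−3²)/(2·9·3) = -0.5000; θ_2 = 119.9995° (elbow-up)
β = atan2(5.1964,-5.9999) = 139.1048°; ψ = atan2(2.5981,7.5000) = 19.1066°
θ_1 = β − ψ = 119.9981°
θ_3 = φ − θ_1 − θ_2 = 135.0024° (wrapped to (-180°,180°])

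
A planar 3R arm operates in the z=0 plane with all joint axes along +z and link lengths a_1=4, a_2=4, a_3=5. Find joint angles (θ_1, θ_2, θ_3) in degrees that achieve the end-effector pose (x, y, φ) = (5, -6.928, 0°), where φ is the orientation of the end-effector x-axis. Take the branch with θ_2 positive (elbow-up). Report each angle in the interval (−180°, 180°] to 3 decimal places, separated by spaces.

-120.003 60.006 59.997

wrist centre = target − a_3·(cos φ, sin φ) = (0.0000, -6.9280)
cos θ_2 = (47.9972−4²−4²)/(2·4·4) = 0.4999; θ_2 = 60.0058° (elbow-up)
β = atan2(-6.9280,0.0000) = -90.0000°; ψ = atan2(3.4643,5.9996) = 30.0029°
θ_1 = β − ψ = -120.0029°
θ_3 = φ − θ_1 − θ_2 = 59.9971° (wrapped to (-180°,180°])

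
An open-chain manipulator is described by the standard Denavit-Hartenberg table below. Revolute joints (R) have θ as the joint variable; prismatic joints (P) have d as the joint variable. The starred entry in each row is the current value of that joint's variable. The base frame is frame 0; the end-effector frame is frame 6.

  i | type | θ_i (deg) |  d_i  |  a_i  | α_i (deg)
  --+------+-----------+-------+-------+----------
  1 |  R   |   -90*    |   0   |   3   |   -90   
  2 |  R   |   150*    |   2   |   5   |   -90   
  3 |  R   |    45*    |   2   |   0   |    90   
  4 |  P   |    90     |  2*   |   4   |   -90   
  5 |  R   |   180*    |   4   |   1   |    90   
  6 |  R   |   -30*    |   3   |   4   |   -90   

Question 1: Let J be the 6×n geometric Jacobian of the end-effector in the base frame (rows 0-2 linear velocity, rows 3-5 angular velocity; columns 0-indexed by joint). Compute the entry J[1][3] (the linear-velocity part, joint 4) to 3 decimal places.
0.612

prismatic axis z_3 = (0.7071,0.6124,-0.3536)
J_v[:, 3] = z_3; J_ω[:, 3] = (0,0,0)
entry J[1][3] = 0.6124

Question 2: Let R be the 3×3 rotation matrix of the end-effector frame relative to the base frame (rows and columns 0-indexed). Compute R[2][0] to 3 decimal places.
-0.927

End-effector x-axis (col 0 of R) = (-0.3536,-0.1268,-0.9268)
R[2][0] = -0.9268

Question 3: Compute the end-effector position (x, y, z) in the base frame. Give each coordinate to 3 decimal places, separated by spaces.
after link 1: o_1 = (0.0000, -3.0000, 0.0000)
after link 2: o_2 = (2.0000, 1.3301, -2.5000)
after link 3: o_3 = (2.0000, 2.3301, -0.7679)
after link 4: o_4 = (3.4142, 5.5549, 1.9890)
after link 5: o_5 = (6.2426, 2.6054, 2.5372)
after link 6: o_6 = (2.7071, 0.2610, -0.1092)

2.707 0.261 -0.109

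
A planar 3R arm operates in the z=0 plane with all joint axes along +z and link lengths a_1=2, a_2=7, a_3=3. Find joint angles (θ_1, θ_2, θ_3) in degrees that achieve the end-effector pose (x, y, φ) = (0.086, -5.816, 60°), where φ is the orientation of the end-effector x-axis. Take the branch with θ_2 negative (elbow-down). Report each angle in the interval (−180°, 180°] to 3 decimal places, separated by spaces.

wrist centre = target − a_3·(cos φ, sin φ) = (-1.4140, -8.4141)
cos θ_2 = (72.7961−2²−7²)/(2·2·7) = 0.7070; θ_2 = -45.0084° (elbow-down)
β = atan2(-8.4141,-1.4140) = -99.5395°; ψ = atan2(-4.9505,6.9490) = -35.4660°
θ_1 = β − ψ = -64.0735°
θ_3 = φ − θ_1 − θ_2 = 169.0819° (wrapped to (-180°,180°])

-64.073 -45.008 169.082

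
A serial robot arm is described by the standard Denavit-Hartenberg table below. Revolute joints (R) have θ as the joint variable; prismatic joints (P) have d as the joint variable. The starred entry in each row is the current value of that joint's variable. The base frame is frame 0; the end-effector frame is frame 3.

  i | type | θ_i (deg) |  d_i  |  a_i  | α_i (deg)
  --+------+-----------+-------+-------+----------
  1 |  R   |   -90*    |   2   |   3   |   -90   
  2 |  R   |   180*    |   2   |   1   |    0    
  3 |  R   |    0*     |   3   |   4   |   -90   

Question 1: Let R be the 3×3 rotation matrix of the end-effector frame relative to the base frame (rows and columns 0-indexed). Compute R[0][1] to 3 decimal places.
-1.000

End-effector y-axis (col 1 of R) = (-1.0000,-0.0000,0.0000)
R[0][1] = -1.0000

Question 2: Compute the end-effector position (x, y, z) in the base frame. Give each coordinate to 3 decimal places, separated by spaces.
5.000 2.000 2.000

after link 1: o_1 = (0.0000, -3.0000, 2.0000)
after link 2: o_2 = (2.0000, -2.0000, 2.0000)
after link 3: o_3 = (5.0000, 2.0000, 2.0000)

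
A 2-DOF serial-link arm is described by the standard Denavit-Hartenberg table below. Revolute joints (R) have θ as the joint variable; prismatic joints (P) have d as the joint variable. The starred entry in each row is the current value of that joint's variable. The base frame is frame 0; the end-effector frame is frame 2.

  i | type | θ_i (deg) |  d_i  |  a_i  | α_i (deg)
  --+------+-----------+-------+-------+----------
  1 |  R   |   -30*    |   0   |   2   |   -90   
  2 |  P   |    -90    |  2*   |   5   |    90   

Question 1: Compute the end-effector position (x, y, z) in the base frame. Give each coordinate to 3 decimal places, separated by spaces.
2.732 0.732 5.000

after link 1: o_1 = (1.7321, -1.0000, 0.0000)
after link 2: o_2 = (2.7321, 0.7321, 5.0000)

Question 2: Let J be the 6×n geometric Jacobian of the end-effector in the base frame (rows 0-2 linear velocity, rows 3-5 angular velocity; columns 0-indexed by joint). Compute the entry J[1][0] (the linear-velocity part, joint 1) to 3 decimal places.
axis z_0 = ẑ; lever o_n−o_0 = (2.7321,0.7321,5.0000)
cross product → J_v[:, 0] = (-0.7321,2.7321,0.0000)
J_ω[:, 0] = z_0
entry J[1][0] = 2.7321

2.732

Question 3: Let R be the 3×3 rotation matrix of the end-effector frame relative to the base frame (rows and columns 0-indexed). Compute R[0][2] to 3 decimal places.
-0.866

End-effector z-axis (col 2 of R) = (-0.8660,0.5000,0.0000)
R[0][2] = -0.8660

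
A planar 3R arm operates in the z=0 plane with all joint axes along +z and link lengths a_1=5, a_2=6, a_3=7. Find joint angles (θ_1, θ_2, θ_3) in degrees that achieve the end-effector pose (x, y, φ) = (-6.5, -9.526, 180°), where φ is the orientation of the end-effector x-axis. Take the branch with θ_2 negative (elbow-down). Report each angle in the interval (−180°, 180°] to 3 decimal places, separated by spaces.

wrist centre = target − a_3·(cos φ, sin φ) = (0.5000, -9.5260)
cos θ_2 = (90.9947−5²−6²)/(2·5·6) = 0.4999; θ_2 = -60.0059° (elbow-down)
β = atan2(-9.5260,0.5000) = -86.9954°; ψ = atan2(-5.1965,7.9995) = -33.0078°
θ_1 = β − ψ = -53.9876°
θ_3 = φ − θ_1 − θ_2 = -66.0065° (wrapped to (-180°,180°])

-53.988 -60.006 -66.006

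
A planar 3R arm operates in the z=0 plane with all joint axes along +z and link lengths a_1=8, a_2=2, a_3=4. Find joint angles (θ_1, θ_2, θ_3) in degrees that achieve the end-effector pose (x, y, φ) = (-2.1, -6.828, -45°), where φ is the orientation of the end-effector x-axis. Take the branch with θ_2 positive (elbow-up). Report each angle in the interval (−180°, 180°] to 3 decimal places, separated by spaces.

-150.003 150.004 -45.001

wrist centre = target − a_3·(cos φ, sin φ) = (-4.9284, -3.9996)
cos θ_2 = (40.2860−8²−2²)/(2·8·2) = -0.8661; θ_2 = 150.0043° (elbow-up)
β = atan2(-3.9996,-4.9284) = -140.9396°; ψ = atan2(0.9999,6.2679) = 9.0636°
θ_1 = β − ψ = -150.0032°
θ_3 = φ − θ_1 − θ_2 = -45.0011° (wrapped to (-180°,180°])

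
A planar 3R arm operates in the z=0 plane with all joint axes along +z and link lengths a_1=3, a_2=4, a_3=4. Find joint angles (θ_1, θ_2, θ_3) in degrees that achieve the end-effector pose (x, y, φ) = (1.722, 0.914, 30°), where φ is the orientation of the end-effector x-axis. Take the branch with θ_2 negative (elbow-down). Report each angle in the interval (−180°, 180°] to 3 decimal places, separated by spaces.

-44.990 -150.005 -135.005

wrist centre = target − a_3·(cos φ, sin φ) = (-1.7421, -1.0860)
cos θ_2 = (4.2143−3²−4²)/(2·3·4) = -0.8661; θ_2 = -150.0051° (elbow-down)
β = atan2(-1.0860,-1.7421) = -148.0612°; ψ = atan2(-1.9997,-0.4643) = -103.0712°
θ_1 = β − ψ = -44.9901°
θ_3 = φ − θ_1 − θ_2 = -135.0048° (wrapped to (-180°,180°])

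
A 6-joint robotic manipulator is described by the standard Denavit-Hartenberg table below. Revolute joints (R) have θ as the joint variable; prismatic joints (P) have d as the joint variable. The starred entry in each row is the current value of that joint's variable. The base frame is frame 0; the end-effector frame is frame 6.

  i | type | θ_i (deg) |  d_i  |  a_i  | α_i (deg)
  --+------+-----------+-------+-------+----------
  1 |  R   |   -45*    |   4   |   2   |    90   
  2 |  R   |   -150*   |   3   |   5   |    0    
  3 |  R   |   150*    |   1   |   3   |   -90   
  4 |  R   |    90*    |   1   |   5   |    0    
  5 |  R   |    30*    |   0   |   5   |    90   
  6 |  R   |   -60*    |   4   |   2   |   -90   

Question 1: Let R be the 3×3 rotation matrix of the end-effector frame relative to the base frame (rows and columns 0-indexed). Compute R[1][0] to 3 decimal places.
0.483

End-effector x-axis (col 0 of R) = (0.1294,0.4830,-0.8660)
R[1][0] = 0.4830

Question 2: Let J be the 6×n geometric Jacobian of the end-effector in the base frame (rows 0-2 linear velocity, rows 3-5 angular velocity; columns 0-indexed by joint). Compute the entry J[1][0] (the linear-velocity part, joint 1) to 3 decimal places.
6.597

axis z_0 = ẑ; lever o_n−o_0 = (6.5974,4.9937,0.7679)
cross product → J_v[:, 0] = (-4.9937,6.5974,0.0000)
J_ω[:, 0] = z_0
entry J[1][0] = 6.5974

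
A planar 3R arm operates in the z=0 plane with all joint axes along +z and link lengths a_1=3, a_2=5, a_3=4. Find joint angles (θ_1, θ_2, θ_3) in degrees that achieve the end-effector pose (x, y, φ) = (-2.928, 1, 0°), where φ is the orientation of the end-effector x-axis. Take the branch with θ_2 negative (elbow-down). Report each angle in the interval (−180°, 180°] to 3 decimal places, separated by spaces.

wrist centre = target − a_3·(cos φ, sin φ) = (-6.9280, 1.0000)
cos θ_2 = (48.9972−3²−5²)/(2·3·5) = 0.4999; θ_2 = -60.0062° (elbow-down)
β = atan2(1.0000,-6.9280) = 171.7866°; ψ = atan2(-4.3304,5.4995) = -38.2173°
θ_1 = β − ψ = 210.0039°
θ_3 = φ − θ_1 − θ_2 = -149.9977° (wrapped to (-180°,180°])

-149.996 -60.006 -149.998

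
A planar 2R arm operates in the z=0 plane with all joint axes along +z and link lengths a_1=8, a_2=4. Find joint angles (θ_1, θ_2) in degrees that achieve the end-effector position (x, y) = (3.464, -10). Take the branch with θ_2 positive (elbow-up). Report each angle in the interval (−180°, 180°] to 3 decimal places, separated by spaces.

-90.001 60.001

cos θ_2 = (111.9993−8²−4²)/(2·8·4) = 0.5000; θ_2 = 60.0007° (elbow-up)
β = atan2(-10.0000,3.4640) = -70.8939°; ψ = atan2(3.4641,10.0000) = 19.1068°
θ_1 = β − ψ = -90.0007°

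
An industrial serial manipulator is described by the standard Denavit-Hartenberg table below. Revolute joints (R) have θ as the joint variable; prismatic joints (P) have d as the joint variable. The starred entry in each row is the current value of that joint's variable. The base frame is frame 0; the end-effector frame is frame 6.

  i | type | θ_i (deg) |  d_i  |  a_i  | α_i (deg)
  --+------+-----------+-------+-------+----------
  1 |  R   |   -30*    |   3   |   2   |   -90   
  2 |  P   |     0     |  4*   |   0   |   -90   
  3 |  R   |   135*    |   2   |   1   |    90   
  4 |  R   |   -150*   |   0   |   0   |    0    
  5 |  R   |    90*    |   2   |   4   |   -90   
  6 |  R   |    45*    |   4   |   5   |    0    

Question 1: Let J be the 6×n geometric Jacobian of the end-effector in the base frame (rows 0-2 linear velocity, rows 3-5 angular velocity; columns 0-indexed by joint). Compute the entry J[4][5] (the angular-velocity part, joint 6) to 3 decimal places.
axis z_5 = (-0.8365,-0.2241,-0.5000); lever o_n−o_5 = (-5.9687,2.0610,1.0619)
cross product → J_v[:, 5] = (0.7925,3.8726,-3.0619)
J_ω[:, 5] = z_5
entry J[4][5] = -0.2241

-0.224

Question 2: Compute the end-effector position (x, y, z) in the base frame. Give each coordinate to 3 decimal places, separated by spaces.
-4.617 1.817 5.526

after link 1: o_1 = (1.7321, -1.0000, 3.0000)
after link 2: o_2 = (3.7321, 2.4641, 3.0000)
after link 3: o_3 = (2.7661, 2.2053, 1.0000)
after link 4: o_4 = (2.7661, 2.2053, 1.0000)
after link 5: o_5 = (1.3519, -0.2442, 4.4641)
after link 6: o_6 = (-4.6167, 1.8167, 5.5260)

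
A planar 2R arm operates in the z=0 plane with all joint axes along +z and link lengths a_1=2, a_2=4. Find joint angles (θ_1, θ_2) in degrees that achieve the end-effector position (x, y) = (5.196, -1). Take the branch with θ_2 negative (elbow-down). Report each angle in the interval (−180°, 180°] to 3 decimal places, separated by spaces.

30.004 -60.007

cos θ_2 = (27.9984−2²−4²)/(2·2·4) = 0.4999; θ_2 = -60.0065° (elbow-down)
β = atan2(-1.0000,5.1960) = -10.8937°; ψ = atan2(-3.4643,3.9996) = -40.8981°
θ_1 = β − ψ = 30.0044°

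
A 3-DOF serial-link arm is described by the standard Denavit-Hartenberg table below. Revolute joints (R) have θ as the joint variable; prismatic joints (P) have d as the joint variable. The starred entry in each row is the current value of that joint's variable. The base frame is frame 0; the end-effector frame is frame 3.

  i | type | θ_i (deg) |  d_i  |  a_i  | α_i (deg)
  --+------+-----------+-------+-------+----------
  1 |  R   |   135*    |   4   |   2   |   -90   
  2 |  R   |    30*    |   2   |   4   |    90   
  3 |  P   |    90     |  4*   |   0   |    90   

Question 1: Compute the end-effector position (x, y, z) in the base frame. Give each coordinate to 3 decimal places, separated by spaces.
after link 1: o_1 = (-1.4142, 1.4142, 4.0000)
after link 2: o_2 = (-5.2779, 2.4495, 2.0000)
after link 3: o_3 = (-6.6921, 3.8637, 5.4641)

-6.692 3.864 5.464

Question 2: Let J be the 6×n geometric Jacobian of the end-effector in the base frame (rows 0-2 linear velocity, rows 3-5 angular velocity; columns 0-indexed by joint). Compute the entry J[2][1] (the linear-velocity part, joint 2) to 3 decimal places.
-5.464

axis z_1 = (-0.7071,-0.7071,0.0000); lever o_n−o_1 = (-5.2779,2.4495,1.4641)
cross product → J_v[:, 1] = (-1.0353,1.0353,-5.4641)
J_ω[:, 1] = z_1
entry J[2][1] = -5.4641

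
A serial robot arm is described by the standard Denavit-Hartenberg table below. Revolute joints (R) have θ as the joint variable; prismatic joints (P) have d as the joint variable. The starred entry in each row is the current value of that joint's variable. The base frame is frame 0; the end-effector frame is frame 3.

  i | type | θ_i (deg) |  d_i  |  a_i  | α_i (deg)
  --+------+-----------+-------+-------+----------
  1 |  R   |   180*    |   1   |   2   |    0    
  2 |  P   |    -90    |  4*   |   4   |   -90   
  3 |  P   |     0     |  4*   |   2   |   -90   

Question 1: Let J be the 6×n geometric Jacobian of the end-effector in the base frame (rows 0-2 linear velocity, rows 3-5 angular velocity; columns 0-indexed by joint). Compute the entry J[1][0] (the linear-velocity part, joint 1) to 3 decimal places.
-6.000

axis z_0 = ẑ; lever o_n−o_0 = (-6.0000,6.0000,5.0000)
cross product → J_v[:, 0] = (-6.0000,-6.0000,0.0000)
J_ω[:, 0] = z_0
entry J[1][0] = -6.0000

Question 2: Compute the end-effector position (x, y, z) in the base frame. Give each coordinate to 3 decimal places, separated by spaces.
after link 1: o_1 = (-2.0000, 0.0000, 1.0000)
after link 2: o_2 = (-2.0000, 4.0000, 5.0000)
after link 3: o_3 = (-6.0000, 6.0000, 5.0000)

-6.000 6.000 5.000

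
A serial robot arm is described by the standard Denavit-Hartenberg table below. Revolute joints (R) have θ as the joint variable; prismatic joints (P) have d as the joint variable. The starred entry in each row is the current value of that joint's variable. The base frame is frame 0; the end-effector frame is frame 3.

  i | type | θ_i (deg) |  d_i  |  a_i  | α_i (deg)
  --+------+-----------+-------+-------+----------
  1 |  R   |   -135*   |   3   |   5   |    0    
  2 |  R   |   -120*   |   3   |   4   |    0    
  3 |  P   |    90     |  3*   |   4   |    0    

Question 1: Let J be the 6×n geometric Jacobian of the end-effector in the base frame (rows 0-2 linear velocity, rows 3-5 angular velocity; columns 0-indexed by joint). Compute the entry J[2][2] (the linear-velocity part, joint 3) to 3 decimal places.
1.000

prismatic axis z_2 = (0.0000,0.0000,1.0000)
J_v[:, 2] = z_2; J_ω[:, 2] = (0,0,0)
entry J[2][2] = 1.0000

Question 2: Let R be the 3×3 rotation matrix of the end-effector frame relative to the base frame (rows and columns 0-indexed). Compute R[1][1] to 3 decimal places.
-0.966

End-effector y-axis (col 1 of R) = (0.2588,-0.9659,0.0000)
R[1][1] = -0.9659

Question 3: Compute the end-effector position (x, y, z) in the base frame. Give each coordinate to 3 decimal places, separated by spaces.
after link 1: o_1 = (-3.5355, -3.5355, 3.0000)
after link 2: o_2 = (-4.5708, 0.3282, 6.0000)
after link 3: o_3 = (-8.4345, -0.7071, 9.0000)

-8.435 -0.707 9.000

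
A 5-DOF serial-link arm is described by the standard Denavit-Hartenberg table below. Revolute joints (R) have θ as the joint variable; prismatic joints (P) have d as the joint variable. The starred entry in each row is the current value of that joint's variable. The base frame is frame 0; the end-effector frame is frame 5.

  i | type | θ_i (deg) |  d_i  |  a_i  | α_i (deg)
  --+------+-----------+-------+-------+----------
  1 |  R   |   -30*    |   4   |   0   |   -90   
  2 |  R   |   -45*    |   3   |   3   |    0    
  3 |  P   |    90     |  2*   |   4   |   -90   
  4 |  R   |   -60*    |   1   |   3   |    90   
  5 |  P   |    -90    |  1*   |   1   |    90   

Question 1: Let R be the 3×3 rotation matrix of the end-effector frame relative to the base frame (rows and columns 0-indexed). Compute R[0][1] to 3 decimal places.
-0.280

End-effector y-axis (col 1 of R) = (-0.2803,0.7392,0.6124)
R[0][1] = -0.2803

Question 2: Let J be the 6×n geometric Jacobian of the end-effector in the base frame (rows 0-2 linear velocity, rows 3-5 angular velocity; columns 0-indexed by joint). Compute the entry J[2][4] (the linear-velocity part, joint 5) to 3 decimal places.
0.612

prismatic axis z_4 = (-0.2803,0.7392,0.6124)
J_v[:, 4] = z_4; J_ω[:, 4] = (0,0,0)
entry J[2][4] = 0.6124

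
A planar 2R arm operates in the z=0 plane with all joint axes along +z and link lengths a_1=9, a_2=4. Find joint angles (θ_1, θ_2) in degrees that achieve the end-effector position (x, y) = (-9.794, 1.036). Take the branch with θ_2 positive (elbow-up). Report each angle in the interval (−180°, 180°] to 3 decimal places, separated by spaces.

cos θ_2 = (96.9957−9²−4²)/(2·9·4) = -0.0001; θ_2 = 90.0034° (elbow-up)
β = atan2(1.0360,-9.7940) = 173.9618°; ψ = atan2(4.0000,8.9998) = 23.9630°
θ_1 = β − ψ = 149.9987°

149.999 90.003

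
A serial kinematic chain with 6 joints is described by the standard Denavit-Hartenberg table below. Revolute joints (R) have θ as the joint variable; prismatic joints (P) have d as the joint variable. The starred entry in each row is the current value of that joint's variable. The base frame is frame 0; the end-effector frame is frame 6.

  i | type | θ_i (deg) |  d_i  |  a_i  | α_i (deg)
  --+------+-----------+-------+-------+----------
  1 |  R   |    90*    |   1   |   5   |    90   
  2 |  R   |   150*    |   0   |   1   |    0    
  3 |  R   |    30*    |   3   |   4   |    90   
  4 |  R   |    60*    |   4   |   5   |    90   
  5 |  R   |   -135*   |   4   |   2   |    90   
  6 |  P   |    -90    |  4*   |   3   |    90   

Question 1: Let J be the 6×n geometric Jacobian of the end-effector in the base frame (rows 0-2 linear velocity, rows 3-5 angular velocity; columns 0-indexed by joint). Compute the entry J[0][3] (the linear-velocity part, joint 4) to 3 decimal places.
1.245

axis z_3 = (0.0000,-0.0000,1.0000); lever o_n−o_3 = (0.1559,-1.2447,5.4142)
cross product → J_v[:, 3] = (1.2447,0.1559,0.0000)
J_ω[:, 3] = z_3
entry J[0][3] = 1.2447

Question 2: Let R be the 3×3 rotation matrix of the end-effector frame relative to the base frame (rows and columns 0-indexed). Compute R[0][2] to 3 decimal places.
End-effector z-axis (col 2 of R) = (0.6124,-0.3536,0.7071)
R[0][2] = 0.6124

0.612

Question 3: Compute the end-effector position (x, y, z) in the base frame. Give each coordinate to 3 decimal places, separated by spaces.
3.156 -1.111 6.914

after link 1: o_1 = (0.0000, 5.0000, 1.0000)
after link 2: o_2 = (0.0000, 4.1340, 1.5000)
after link 3: o_3 = (3.0000, 0.1340, 1.5000)
after link 4: o_4 = (7.3301, -2.3660, 5.5000)
after link 5: o_5 = (4.1054, -5.1230, 4.0858)
after link 6: o_6 = (3.1559, -1.1107, 6.9142)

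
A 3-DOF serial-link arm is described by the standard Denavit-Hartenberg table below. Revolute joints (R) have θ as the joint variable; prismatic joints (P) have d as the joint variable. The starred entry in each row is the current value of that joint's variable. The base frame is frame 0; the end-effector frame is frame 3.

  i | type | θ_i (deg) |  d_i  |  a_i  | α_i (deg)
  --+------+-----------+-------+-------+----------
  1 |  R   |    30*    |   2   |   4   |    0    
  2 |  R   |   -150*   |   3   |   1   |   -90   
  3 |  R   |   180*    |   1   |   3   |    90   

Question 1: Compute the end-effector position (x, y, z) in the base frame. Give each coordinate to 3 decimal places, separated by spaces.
after link 1: o_1 = (3.4641, 2.0000, 2.0000)
after link 2: o_2 = (2.9641, 1.1340, 5.0000)
after link 3: o_3 = (5.3301, 3.2321, 5.0000)

5.330 3.232 5.000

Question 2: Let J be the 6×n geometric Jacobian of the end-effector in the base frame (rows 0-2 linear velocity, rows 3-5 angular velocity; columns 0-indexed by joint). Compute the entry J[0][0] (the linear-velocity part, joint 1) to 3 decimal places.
-3.232

axis z_0 = ẑ; lever o_n−o_0 = (5.3301,3.2321,5.0000)
cross product → J_v[:, 0] = (-3.2321,5.3301,0.0000)
J_ω[:, 0] = z_0
entry J[0][0] = -3.2321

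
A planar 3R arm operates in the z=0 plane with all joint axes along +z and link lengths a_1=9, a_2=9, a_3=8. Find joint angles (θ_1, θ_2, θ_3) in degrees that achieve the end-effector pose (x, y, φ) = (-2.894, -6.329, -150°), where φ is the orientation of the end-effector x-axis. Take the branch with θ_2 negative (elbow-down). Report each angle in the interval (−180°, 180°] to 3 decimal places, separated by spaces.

45.003 -150.003 -45.000

wrist centre = target − a_3·(cos φ, sin φ) = (4.0342, -2.3290)
cos θ_2 = (21.6990−9²−9²)/(2·9·9) = -0.8661; θ_2 = -150.0034° (elbow-down)
β = atan2(-2.3290,4.0342) = -29.9984°; ψ = atan2(-4.4995,1.2055) = -75.0017°
θ_1 = β − ψ = 45.0033°
θ_3 = φ − θ_1 − θ_2 = -44.9999° (wrapped to (-180°,180°])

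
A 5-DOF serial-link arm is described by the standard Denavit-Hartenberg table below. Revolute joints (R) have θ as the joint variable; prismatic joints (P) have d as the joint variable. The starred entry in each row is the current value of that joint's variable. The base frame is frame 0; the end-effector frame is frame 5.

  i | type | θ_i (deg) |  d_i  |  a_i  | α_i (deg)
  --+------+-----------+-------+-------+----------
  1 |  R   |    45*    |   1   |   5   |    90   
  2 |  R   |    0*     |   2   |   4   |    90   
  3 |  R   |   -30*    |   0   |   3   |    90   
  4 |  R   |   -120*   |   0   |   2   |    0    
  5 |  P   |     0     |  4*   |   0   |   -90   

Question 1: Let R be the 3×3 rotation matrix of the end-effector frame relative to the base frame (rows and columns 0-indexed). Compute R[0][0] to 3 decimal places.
-0.129

End-effector x-axis (col 0 of R) = (-0.1294,-0.4830,0.8660)
R[0][0] = -0.1294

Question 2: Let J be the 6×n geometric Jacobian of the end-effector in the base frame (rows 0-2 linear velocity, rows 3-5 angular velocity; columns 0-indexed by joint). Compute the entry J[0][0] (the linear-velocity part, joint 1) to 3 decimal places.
-7.917

axis z_0 = ẑ; lever o_n−o_0 = (4.4321,7.9169,2.7321)
cross product → J_v[:, 0] = (-7.9169,4.4321,0.0000)
J_ω[:, 0] = z_0
entry J[0][0] = -7.9169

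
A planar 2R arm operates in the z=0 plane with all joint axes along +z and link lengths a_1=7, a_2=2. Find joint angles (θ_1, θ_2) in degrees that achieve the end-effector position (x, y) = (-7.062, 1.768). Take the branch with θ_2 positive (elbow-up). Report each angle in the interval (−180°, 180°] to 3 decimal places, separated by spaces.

cos θ_2 = (52.9977−7²−2²)/(2·7·2) = -0.0001; θ_2 = 90.0048° (elbow-up)
β = atan2(1.7680,-7.0620) = 165.9447°; ψ = atan2(2.0000,6.9998) = 15.9458°
θ_1 = β − ψ = 149.9989°

149.999 90.005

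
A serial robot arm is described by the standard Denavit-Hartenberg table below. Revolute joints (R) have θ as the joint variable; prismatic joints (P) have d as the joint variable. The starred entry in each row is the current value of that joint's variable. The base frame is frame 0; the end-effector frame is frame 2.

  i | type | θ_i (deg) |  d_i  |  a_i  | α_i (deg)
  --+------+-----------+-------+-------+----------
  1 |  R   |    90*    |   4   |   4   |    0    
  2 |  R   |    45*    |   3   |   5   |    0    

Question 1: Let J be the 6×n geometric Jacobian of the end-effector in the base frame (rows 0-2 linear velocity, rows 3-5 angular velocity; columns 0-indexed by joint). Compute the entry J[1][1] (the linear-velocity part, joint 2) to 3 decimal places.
-3.536

axis z_1 = (0.0000,0.0000,1.0000); lever o_n−o_1 = (-3.5355,3.5355,3.0000)
cross product → J_v[:, 1] = (-3.5355,-3.5355,0.0000)
J_ω[:, 1] = z_1
entry J[1][1] = -3.5355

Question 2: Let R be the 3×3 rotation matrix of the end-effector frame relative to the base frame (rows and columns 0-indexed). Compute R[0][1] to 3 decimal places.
End-effector y-axis (col 1 of R) = (-0.7071,-0.7071,0.0000)
R[0][1] = -0.7071

-0.707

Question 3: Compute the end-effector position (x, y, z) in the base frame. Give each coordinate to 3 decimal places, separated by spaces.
-3.536 7.536 7.000

after link 1: o_1 = (0.0000, 4.0000, 4.0000)
after link 2: o_2 = (-3.5355, 7.5355, 7.0000)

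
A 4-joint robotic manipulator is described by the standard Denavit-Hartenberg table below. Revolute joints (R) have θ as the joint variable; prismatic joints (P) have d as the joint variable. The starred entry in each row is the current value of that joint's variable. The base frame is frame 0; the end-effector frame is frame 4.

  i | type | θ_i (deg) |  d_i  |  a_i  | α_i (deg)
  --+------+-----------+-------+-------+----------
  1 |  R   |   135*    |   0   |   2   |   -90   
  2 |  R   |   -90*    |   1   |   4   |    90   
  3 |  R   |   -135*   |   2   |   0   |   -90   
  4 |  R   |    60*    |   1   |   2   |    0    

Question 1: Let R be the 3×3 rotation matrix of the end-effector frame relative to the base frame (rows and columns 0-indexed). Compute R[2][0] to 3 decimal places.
-0.354

End-effector x-axis (col 0 of R) = (-0.3624,0.8624,-0.3536)
R[2][0] = -0.3536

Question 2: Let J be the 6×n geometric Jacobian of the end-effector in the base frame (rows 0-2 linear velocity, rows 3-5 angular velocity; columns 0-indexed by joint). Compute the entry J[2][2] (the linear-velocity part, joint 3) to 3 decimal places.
1.414

axis z_2 = (0.7071,-0.7071,0.0000); lever o_n−o_2 = (1.1895,0.8105,0.0000)
cross product → J_v[:, 2] = (-0.0000,0.0000,1.4142)
J_ω[:, 2] = z_2
entry J[2][2] = 1.4142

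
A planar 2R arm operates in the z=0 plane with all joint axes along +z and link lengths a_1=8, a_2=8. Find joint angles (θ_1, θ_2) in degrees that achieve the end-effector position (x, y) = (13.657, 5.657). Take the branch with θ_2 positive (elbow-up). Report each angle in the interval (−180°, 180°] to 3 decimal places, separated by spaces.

0.002 44.996

cos θ_2 = (218.5153−8²−8²)/(2·8·8) = 0.7072; θ_2 = 44.9964° (elbow-up)
β = atan2(5.6570,13.6570) = 22.5003°; ψ = atan2(5.6565,13.6572) = 22.4982°
θ_1 = β − ψ = 0.0021°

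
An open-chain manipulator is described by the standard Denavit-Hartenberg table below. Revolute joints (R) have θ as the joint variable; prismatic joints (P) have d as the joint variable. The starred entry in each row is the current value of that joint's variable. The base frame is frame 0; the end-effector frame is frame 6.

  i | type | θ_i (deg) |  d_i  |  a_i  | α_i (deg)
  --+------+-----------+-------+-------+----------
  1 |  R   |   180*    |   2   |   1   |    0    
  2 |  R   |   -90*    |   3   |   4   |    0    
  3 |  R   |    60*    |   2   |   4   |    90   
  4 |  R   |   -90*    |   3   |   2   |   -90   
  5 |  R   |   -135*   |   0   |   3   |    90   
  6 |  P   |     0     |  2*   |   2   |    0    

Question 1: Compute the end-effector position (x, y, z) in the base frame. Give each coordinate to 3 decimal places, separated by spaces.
-1.903 10.435 9.950

after link 1: o_1 = (-1.0000, 0.0000, 2.0000)
after link 2: o_2 = (-1.0000, 4.0000, 5.0000)
after link 3: o_3 = (-4.4641, 6.0000, 7.0000)
after link 4: o_4 = (-2.9641, 8.5981, 5.0000)
after link 5: o_5 = (-1.9034, 10.4352, 7.1213)
after link 6: o_6 = (-1.9034, 10.4352, 9.9497)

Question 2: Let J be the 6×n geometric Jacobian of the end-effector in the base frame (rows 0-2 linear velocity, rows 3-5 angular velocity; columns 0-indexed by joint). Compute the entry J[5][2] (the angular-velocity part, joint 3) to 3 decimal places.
axis z_2 = (0.0000,0.0000,1.0000); lever o_n−o_2 = (-0.9034,6.4352,4.9497)
cross product → J_v[:, 2] = (-6.4352,-0.9034,0.0000)
J_ω[:, 2] = z_2
entry J[5][2] = 1.0000

1.000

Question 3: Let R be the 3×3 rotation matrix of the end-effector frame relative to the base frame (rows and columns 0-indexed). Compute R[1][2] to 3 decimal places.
End-effector z-axis (col 2 of R) = (-0.3536,-0.6124,0.7071)
R[1][2] = -0.6124

-0.612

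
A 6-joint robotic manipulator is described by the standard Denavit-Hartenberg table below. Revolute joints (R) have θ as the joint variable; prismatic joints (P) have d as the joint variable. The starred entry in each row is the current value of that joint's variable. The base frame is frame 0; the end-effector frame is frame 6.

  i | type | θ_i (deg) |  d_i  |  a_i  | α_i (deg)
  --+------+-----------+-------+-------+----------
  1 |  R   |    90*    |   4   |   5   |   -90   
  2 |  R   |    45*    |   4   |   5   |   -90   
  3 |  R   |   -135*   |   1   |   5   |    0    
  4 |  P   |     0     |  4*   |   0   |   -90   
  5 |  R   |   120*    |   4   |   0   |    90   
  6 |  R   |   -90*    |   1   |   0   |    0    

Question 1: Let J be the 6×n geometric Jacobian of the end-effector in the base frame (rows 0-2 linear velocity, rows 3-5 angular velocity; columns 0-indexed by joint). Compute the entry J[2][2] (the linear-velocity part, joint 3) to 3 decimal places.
-4.933

axis z_2 = (-0.0000,-0.7071,-0.7071); lever o_n−o_2 = (-6.9763,-4.1150,-2.2490)
cross product → J_v[:, 2] = (-1.3195,4.9330,-4.9330)
J_ω[:, 2] = z_2
entry J[2][2] = -4.9330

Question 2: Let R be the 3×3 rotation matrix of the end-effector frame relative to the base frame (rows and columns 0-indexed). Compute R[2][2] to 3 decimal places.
0.787

End-effector z-axis (col 2 of R) = (-0.6124,-0.0795,0.7866)
R[2][2] = 0.7866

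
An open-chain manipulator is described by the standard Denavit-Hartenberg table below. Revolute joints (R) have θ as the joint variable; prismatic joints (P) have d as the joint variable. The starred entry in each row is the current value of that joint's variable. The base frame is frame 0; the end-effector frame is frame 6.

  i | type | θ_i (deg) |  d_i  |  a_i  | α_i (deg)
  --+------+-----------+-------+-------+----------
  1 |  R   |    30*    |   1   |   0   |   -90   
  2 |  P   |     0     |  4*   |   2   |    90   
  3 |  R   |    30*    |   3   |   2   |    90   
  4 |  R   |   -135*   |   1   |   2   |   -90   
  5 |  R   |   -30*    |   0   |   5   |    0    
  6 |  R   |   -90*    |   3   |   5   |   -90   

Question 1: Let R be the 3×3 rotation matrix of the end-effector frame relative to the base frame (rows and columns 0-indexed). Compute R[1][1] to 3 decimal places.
End-effector y-axis (col 1 of R) = (-0.3536,-0.6124,0.7071)
R[1][1] = -0.6124

-0.612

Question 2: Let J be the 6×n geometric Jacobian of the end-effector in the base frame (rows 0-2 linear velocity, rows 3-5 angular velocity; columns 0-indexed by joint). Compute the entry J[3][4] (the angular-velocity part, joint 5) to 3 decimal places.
axis z_4 = (0.3536,0.6124,-0.7071); lever o_n−o_4 = (6.3287,-2.6987,-3.4154)
cross product → J_v[:, 4] = (-3.9998,-3.2675,-4.8296)
J_ω[:, 4] = z_4
entry J[3][4] = 0.3536

0.354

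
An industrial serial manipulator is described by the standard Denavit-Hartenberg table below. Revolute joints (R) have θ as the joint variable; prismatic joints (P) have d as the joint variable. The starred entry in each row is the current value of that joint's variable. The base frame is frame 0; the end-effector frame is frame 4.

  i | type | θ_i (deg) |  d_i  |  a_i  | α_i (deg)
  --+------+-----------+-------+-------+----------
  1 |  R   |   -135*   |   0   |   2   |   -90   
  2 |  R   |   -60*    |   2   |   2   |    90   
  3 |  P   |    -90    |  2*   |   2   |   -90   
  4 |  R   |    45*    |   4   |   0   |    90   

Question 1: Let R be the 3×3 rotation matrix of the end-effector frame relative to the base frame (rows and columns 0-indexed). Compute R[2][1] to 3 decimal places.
End-effector y-axis (col 1 of R) = (-0.3536,-0.3536,0.8660)
R[2][1] = 0.8660

0.866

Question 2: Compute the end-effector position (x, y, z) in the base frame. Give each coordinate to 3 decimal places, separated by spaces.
after link 1: o_1 = (-1.4142, -1.4142, 0.0000)
after link 2: o_2 = (-0.7071, -3.5355, 1.7321)
after link 3: o_3 = (-0.8966, -0.8966, 2.7321)
after link 4: o_4 = (-2.3108, -2.3108, 6.1962)

-2.311 -2.311 6.196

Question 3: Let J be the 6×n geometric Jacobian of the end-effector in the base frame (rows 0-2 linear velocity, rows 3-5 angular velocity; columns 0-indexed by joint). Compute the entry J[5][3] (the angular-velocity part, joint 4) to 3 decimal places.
0.866

axis z_3 = (-0.3536,-0.3536,0.8660); lever o_n−o_3 = (-1.4142,-1.4142,3.4641)
cross product → J_v[:, 3] = (0.0000,0.0000,0.0000)
J_ω[:, 3] = z_3
entry J[5][3] = 0.8660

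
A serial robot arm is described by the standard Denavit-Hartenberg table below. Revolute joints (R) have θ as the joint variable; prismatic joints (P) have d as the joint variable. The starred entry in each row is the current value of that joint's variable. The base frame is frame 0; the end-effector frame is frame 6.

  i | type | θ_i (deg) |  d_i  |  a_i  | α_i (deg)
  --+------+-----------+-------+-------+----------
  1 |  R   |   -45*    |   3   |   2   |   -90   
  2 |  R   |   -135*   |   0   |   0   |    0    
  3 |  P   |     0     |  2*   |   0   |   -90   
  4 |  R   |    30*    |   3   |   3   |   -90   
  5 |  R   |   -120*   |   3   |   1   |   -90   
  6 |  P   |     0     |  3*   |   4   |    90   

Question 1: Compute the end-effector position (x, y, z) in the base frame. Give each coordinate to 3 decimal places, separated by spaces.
3.720 -6.756 10.080

after link 1: o_1 = (1.4142, -1.4142, 3.0000)
after link 2: o_2 = (1.4142, -1.4142, 3.0000)
after link 3: o_3 = (2.8284, 0.0000, 3.0000)
after link 4: o_4 = (1.9687, -1.2616, 6.9584)
after link 5: o_5 = (1.7079, -4.3215, 6.2040)
after link 6: o_6 = (3.7195, -6.7560, 10.0804)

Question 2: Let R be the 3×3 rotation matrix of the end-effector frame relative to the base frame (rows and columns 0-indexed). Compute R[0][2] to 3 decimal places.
End-effector z-axis (col 2 of R) = (-0.3624,-0.8624,-0.3536)
R[0][2] = -0.3624

-0.362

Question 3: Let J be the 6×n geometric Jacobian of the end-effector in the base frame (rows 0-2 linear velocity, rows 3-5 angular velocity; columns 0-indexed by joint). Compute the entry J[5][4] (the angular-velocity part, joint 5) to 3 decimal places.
axis z_4 = (-0.3624,-0.8624,-0.3536); lever o_n−o_4 = (1.7508,-5.4944,3.1219)
cross product → J_v[:, 4] = (-4.6348,0.5123,3.5009)
J_ω[:, 4] = z_4
entry J[5][4] = -0.3536

-0.354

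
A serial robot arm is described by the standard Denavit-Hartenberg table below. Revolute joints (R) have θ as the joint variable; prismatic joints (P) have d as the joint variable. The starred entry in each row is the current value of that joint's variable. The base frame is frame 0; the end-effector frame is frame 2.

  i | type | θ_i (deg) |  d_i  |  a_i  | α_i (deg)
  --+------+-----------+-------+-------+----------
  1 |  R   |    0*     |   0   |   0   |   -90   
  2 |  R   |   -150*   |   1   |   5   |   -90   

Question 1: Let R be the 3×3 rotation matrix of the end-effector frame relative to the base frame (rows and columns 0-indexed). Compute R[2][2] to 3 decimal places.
End-effector z-axis (col 2 of R) = (0.5000,0.0000,0.8660)
R[2][2] = 0.8660

0.866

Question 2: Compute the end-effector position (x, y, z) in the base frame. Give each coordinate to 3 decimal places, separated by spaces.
-4.330 1.000 2.500

after link 1: o_1 = (0.0000, 0.0000, 0.0000)
after link 2: o_2 = (-4.3301, 1.0000, 2.5000)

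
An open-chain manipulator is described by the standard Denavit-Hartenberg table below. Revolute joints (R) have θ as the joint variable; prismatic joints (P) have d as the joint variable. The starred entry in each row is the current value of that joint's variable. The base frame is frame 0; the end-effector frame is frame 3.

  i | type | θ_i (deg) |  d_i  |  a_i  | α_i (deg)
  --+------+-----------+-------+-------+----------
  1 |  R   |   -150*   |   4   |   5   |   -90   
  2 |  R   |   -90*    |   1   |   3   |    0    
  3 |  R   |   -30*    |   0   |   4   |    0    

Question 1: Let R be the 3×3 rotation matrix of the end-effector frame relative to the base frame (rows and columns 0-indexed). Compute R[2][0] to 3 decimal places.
End-effector x-axis (col 0 of R) = (0.4330,0.2500,0.8660)
R[2][0] = 0.8660

0.866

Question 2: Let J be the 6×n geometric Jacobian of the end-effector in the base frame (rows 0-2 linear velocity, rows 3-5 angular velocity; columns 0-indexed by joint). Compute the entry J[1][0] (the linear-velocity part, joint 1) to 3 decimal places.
axis z_0 = ẑ; lever o_n−o_0 = (-2.0981,-2.3660,10.4641)
cross product → J_v[:, 0] = (2.3660,-2.0981,0.0000)
J_ω[:, 0] = z_0
entry J[1][0] = -2.0981

-2.098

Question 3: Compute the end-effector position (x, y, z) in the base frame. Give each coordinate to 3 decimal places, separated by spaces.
-2.098 -2.366 10.464

after link 1: o_1 = (-4.3301, -2.5000, 4.0000)
after link 2: o_2 = (-3.8301, -3.3660, 7.0000)
after link 3: o_3 = (-2.0981, -2.3660, 10.4641)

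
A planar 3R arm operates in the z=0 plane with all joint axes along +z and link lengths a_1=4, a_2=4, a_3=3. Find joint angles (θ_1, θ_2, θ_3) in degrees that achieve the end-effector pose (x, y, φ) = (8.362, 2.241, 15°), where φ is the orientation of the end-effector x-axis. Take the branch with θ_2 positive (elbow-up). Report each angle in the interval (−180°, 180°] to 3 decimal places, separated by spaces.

wrist centre = target − a_3·(cos φ, sin φ) = (5.4642, 1.4645)
cos θ_2 = (32.0026−4²−4²)/(2·4·4) = 0.0001; θ_2 = 89.9953° (elbow-up)
β = atan2(1.4645,5.4642) = 15.0040°; ψ = atan2(4.0000,4.0003) = 44.9977°
θ_1 = β − ψ = -29.9937°
θ_3 = φ − θ_1 − θ_2 = -45.0017° (wrapped to (-180°,180°])

-29.994 89.995 -45.002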